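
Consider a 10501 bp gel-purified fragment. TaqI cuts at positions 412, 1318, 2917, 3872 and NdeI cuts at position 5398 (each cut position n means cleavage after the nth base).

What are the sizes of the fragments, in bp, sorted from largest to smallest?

Combined cut positions (sorted): 412, 1318, 2917, 3872, 5398.
Linear molecule, 5 cuts → 6 fragments:
  412 − 0 = 412 bp
  1318 − 412 = 906 bp
  2917 − 1318 = 1599 bp
  3872 − 2917 = 955 bp
  5398 − 3872 = 1526 bp
  10501 − 5398 = 5103 bp
Sorted largest to smallest: 5103, 1599, 1526, 955, 906, 412 bp.

5103, 1599, 1526, 955, 906, 412 bp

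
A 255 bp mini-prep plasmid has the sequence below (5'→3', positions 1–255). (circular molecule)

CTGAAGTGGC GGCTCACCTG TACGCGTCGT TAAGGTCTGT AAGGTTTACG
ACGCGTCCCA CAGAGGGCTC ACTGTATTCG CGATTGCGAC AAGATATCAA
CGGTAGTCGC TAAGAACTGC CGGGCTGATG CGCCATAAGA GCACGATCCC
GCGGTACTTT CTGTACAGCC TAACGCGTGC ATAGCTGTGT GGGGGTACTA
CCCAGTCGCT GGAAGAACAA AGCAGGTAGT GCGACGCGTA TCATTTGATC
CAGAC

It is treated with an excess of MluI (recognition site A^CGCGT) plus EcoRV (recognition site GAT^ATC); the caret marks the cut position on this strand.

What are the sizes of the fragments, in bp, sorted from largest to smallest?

MluI sites (ACGCGT) start at positions 22, 51, 173, 234.
MluI cuts after the first base of each site, so after positions 22, 51, 173, 234.
The EcoRV site (GATATC) starts at position 93.
EcoRV cuts after base 3 of each site, so after position 95.
Combined cut positions: 22, 51, 95, 173, 234.
Circular molecule, 5 cuts → 5 fragments:
  23–51 → 29 bp
  52–95 → 44 bp
  96–173 → 78 bp
  174–234 → 61 bp
  235–255 then 1–22 → 21 + 22 = 43 bp
Sorted largest to smallest: 78, 61, 44, 43, 29 bp.

78, 61, 44, 43, 29 bp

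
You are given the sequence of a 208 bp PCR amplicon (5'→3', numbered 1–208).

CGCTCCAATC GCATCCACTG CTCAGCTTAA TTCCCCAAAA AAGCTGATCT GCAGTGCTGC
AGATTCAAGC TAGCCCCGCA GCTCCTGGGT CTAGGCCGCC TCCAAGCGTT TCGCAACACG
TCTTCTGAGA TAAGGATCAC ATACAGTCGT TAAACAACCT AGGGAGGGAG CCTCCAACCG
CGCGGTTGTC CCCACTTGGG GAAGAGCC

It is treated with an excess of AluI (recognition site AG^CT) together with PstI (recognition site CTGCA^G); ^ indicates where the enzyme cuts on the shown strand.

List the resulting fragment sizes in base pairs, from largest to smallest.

127, 25, 18, 12, 10, 8, 8 bp

AluI sites (AGCT) start at positions 24, 42, 68, 80.
AluI cuts after base 2 of each site, so after positions 25, 43, 69, 81.
PstI sites (CTGCAG) start at positions 49, 57.
PstI cuts after base 5 of each site (before the last base), so after positions 53, 61.
Combined cut positions: 25, 43, 53, 61, 69, 81.
Linear molecule, 6 cuts → 7 fragments:
  1–25 → 25 bp
  26–43 → 18 bp
  44–53 → 10 bp
  54–61 → 8 bp
  62–69 → 8 bp
  70–81 → 12 bp
  82–208 → 127 bp
Sorted largest to smallest: 127, 25, 18, 12, 10, 8, 8 bp.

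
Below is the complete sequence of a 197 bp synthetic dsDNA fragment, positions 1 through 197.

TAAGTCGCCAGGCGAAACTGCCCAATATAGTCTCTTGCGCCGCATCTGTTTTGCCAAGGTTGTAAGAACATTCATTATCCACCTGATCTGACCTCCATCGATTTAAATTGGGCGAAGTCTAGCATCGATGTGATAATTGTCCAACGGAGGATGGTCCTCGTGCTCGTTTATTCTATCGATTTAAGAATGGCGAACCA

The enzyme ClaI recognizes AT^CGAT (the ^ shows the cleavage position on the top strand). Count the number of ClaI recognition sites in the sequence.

ATCGAT occurs starting at positions 97, 124, 175.
ClaI cuts at 3 sites.

3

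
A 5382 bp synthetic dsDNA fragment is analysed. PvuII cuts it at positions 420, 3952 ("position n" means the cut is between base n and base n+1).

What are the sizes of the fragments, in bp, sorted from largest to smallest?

3532, 1430, 420 bp

Linear molecule, 2 cuts → 3 fragments:
  420 − 0 = 420 bp
  3952 − 420 = 3532 bp
  5382 − 3952 = 1430 bp
Sorted largest to smallest: 3532, 1430, 420 bp.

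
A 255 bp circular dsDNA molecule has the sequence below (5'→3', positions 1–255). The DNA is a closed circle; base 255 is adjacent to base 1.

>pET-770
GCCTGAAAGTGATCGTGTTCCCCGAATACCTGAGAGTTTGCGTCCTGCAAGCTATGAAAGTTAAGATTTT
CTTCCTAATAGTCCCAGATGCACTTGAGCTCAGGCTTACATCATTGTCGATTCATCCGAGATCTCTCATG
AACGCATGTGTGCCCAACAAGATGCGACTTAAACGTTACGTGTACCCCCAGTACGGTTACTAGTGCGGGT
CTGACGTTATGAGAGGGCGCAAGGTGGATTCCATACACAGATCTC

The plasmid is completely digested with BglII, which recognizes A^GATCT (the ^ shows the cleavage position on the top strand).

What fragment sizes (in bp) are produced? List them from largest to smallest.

135, 120 bp

BglII sites (AGATCT) start at positions 129, 249.
BglII cuts after the first base of each site, so after positions 129, 249.
Circular molecule, 2 cuts → 2 fragments:
  130–249 → 120 bp
  250–255 then 1–129 → 6 + 129 = 135 bp
Sorted largest to smallest: 135, 120 bp.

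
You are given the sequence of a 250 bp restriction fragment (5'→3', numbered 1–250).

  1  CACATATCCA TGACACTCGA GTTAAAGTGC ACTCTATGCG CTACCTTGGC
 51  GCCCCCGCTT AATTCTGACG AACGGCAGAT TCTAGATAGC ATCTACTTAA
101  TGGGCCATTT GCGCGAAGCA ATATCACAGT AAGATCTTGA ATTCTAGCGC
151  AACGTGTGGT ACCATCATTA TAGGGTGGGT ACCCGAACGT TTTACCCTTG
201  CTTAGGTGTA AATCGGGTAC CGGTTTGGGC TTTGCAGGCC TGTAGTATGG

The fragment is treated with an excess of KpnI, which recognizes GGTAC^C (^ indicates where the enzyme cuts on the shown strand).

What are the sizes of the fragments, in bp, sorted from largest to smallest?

KpnI sites (GGTACC) start at positions 158, 178, 216.
KpnI cuts after base 5 of each site (before the last base), so after positions 162, 182, 220.
Linear molecule, 3 cuts → 4 fragments:
  1–162 → 162 bp
  163–182 → 20 bp
  183–220 → 38 bp
  221–250 → 30 bp
Sorted largest to smallest: 162, 38, 30, 20 bp.

162, 38, 30, 20 bp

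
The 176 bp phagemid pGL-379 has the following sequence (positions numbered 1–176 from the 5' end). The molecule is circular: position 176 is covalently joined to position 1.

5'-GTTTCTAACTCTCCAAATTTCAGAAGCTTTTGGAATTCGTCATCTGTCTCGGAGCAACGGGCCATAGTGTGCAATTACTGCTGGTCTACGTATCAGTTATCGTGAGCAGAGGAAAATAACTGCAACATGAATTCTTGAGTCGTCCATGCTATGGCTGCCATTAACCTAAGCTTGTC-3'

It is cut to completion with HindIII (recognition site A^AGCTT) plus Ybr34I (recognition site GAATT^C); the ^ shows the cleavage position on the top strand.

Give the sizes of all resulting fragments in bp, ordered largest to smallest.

HindIII sites (AAGCTT) start at positions 24, 168.
HindIII cuts after the first base of each site, so after positions 24, 168.
Ybr34I sites (GAATTC) start at positions 33, 129.
Ybr34I cuts after base 5 of each site (before the last base), so after positions 37, 133.
Combined cut positions: 24, 37, 133, 168.
Circular molecule, 4 cuts → 4 fragments:
  25–37 → 13 bp
  38–133 → 96 bp
  134–168 → 35 bp
  169–176 then 1–24 → 8 + 24 = 32 bp
Sorted largest to smallest: 96, 35, 32, 13 bp.

96, 35, 32, 13 bp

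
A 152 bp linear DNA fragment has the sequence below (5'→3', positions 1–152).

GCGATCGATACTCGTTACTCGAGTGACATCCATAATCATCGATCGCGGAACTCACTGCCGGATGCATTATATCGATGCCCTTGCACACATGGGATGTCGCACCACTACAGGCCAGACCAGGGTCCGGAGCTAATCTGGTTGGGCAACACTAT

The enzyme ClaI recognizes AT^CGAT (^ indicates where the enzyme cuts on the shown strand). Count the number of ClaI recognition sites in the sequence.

ATCGAT occurs starting at positions 4, 38, 71.
ClaI cuts at 3 sites.

3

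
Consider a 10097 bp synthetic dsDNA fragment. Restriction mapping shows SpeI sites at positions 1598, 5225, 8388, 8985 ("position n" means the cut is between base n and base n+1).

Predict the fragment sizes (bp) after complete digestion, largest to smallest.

3627, 3163, 1598, 1112, 597 bp

Linear molecule, 4 cuts → 5 fragments:
  1598 − 0 = 1598 bp
  5225 − 1598 = 3627 bp
  8388 − 5225 = 3163 bp
  8985 − 8388 = 597 bp
  10097 − 8985 = 1112 bp
Sorted largest to smallest: 3627, 3163, 1598, 1112, 597 bp.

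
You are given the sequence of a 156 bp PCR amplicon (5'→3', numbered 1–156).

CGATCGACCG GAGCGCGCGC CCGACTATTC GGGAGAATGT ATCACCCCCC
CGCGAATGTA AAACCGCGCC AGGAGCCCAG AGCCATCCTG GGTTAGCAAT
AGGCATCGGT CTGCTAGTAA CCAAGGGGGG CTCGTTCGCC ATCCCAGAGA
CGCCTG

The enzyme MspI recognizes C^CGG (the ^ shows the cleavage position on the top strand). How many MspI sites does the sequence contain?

1

CCGG occurs starting at position 8.
MspI cuts at 1 site.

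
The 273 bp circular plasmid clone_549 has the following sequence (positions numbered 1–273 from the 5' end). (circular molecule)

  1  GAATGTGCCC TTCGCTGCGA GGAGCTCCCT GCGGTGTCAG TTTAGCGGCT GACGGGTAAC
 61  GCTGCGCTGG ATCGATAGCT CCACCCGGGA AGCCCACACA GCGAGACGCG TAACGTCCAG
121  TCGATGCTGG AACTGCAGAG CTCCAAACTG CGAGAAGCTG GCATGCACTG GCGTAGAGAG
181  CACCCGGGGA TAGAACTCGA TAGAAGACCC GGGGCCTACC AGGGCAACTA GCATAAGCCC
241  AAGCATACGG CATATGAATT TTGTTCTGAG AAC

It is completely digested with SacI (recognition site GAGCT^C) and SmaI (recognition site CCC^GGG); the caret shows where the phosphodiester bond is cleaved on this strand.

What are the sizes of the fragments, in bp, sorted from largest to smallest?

89, 60, 56, 43, 25 bp

SacI sites (GAGCTC) start at positions 22, 138.
SacI cuts after base 5 of each site (before the last base), so after positions 26, 142.
SmaI sites (CCCGGG) start at positions 84, 183, 208.
SmaI cuts after base 3 of each site, so after positions 86, 185, 210.
Combined cut positions: 26, 86, 142, 185, 210.
Circular molecule, 5 cuts → 5 fragments:
  27–86 → 60 bp
  87–142 → 56 bp
  143–185 → 43 bp
  186–210 → 25 bp
  211–273 then 1–26 → 63 + 26 = 89 bp
Sorted largest to smallest: 89, 60, 56, 43, 25 bp.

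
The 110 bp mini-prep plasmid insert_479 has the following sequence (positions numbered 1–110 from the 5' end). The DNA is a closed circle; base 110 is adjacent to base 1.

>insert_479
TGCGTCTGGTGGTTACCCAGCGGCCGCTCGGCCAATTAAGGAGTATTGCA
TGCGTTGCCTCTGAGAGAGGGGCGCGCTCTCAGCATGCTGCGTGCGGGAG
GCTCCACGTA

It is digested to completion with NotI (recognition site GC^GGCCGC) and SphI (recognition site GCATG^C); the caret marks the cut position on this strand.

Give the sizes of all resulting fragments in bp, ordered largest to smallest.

The NotI site (GCGGCCGC) starts at position 20.
NotI cuts after base 2 of each site, so after position 21.
SphI sites (GCATGC) start at positions 48, 83.
SphI cuts after base 5 of each site (before the last base), so after positions 52, 87.
Combined cut positions: 21, 52, 87.
Circular molecule, 3 cuts → 3 fragments:
  22–52 → 31 bp
  53–87 → 35 bp
  88–110 then 1–21 → 23 + 21 = 44 bp
Sorted largest to smallest: 44, 35, 31 bp.

44, 35, 31 bp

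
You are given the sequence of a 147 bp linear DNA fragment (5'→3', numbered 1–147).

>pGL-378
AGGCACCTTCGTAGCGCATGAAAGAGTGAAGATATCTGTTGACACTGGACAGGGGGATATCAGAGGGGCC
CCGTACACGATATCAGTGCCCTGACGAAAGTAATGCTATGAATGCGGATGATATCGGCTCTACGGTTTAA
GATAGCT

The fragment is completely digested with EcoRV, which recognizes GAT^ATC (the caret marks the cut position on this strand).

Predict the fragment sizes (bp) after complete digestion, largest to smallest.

EcoRV sites (GATATC) start at positions 31, 56, 79, 120.
EcoRV cuts after base 3 of each site, so after positions 33, 58, 81, 122.
Linear molecule, 4 cuts → 5 fragments:
  1–33 → 33 bp
  34–58 → 25 bp
  59–81 → 23 bp
  82–122 → 41 bp
  123–147 → 25 bp
Sorted largest to smallest: 41, 33, 25, 25, 23 bp.

41, 33, 25, 25, 23 bp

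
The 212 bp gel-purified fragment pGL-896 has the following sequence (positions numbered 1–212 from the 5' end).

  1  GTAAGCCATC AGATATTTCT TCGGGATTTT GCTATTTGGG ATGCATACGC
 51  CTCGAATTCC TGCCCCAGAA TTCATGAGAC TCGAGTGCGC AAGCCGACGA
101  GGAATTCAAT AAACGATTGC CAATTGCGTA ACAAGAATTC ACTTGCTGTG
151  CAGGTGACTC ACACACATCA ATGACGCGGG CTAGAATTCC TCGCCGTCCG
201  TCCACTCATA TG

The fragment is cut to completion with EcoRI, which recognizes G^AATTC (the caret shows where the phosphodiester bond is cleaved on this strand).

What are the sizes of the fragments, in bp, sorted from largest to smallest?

54, 49, 34, 33, 28, 14 bp

EcoRI sites (GAATTC) start at positions 54, 68, 102, 135, 184.
EcoRI cuts after the first base of each site, so after positions 54, 68, 102, 135, 184.
Linear molecule, 5 cuts → 6 fragments:
  1–54 → 54 bp
  55–68 → 14 bp
  69–102 → 34 bp
  103–135 → 33 bp
  136–184 → 49 bp
  185–212 → 28 bp
Sorted largest to smallest: 54, 49, 34, 33, 28, 14 bp.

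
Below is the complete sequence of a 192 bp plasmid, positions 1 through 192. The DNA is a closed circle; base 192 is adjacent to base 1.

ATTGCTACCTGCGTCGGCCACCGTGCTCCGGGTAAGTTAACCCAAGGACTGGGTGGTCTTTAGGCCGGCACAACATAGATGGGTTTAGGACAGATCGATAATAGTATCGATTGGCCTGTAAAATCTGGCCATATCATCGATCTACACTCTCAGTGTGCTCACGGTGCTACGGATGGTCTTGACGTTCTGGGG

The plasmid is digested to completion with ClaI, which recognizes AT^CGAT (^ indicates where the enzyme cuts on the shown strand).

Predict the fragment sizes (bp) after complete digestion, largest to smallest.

ClaI sites (ATCGAT) start at positions 94, 106, 136.
ClaI cuts after base 2 of each site, so after positions 95, 107, 137.
Circular molecule, 3 cuts → 3 fragments:
  96–107 → 12 bp
  108–137 → 30 bp
  138–192 then 1–95 → 55 + 95 = 150 bp
Sorted largest to smallest: 150, 30, 12 bp.

150, 30, 12 bp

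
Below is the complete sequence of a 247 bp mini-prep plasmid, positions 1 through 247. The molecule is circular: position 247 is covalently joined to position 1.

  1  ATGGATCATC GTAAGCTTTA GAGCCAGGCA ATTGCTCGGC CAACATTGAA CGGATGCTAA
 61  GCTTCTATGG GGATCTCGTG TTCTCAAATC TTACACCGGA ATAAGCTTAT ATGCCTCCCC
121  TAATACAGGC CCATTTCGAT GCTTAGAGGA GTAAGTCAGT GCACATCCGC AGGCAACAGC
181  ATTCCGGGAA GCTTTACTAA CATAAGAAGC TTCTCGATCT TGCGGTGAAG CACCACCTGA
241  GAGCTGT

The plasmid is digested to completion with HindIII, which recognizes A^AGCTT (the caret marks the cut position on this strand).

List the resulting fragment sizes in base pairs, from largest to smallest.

HindIII sites (AAGCTT) start at positions 13, 59, 103, 189, 207.
HindIII cuts after the first base of each site, so after positions 13, 59, 103, 189, 207.
Circular molecule, 5 cuts → 5 fragments:
  14–59 → 46 bp
  60–103 → 44 bp
  104–189 → 86 bp
  190–207 → 18 bp
  208–247 then 1–13 → 40 + 13 = 53 bp
Sorted largest to smallest: 86, 53, 46, 44, 18 bp.

86, 53, 46, 44, 18 bp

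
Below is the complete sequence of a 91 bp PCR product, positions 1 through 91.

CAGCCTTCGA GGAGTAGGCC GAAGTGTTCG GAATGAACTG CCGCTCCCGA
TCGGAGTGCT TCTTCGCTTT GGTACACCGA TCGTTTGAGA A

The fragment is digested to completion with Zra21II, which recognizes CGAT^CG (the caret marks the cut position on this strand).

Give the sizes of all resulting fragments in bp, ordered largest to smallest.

Zra21II sites (CGATCG) start at positions 48, 78.
Zra21II cuts after base 4 of each site, so after positions 51, 81.
Linear molecule, 2 cuts → 3 fragments:
  1–51 → 51 bp
  52–81 → 30 bp
  82–91 → 10 bp
Sorted largest to smallest: 51, 30, 10 bp.

51, 30, 10 bp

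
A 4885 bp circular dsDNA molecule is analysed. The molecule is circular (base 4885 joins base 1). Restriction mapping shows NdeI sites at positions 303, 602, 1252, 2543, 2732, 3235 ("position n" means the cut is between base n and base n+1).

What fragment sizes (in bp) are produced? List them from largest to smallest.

Circular molecule, 6 cuts → 6 fragments:
  602 − 303 = 299 bp
  1252 − 602 = 650 bp
  2543 − 1252 = 1291 bp
  2732 − 2543 = 189 bp
  3235 − 2732 = 503 bp
  wrap: 4885 − 3235 + 303 = 1953 bp
Sorted largest to smallest: 1953, 1291, 650, 503, 299, 189 bp.

1953, 1291, 650, 503, 299, 189 bp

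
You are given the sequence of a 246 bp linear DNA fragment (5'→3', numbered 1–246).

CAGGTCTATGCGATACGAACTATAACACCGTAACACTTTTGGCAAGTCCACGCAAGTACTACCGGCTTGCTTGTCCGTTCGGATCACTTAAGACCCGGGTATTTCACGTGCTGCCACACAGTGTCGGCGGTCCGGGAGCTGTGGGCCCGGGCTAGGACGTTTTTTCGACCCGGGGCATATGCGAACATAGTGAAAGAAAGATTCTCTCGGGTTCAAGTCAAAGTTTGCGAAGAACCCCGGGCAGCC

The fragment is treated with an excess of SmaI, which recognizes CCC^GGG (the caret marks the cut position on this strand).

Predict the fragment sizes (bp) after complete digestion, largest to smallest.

96, 67, 52, 23, 8 bp

SmaI sites (CCCGGG) start at positions 94, 146, 169, 236.
SmaI cuts after base 3 of each site, so after positions 96, 148, 171, 238.
Linear molecule, 4 cuts → 5 fragments:
  1–96 → 96 bp
  97–148 → 52 bp
  149–171 → 23 bp
  172–238 → 67 bp
  239–246 → 8 bp
Sorted largest to smallest: 96, 67, 52, 23, 8 bp.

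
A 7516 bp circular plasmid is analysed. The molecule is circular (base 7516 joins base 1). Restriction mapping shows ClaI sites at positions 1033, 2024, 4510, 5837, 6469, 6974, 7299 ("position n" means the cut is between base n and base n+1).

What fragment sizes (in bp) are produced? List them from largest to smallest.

2486, 1327, 1250, 991, 632, 505, 325 bp

Circular molecule, 7 cuts → 7 fragments:
  2024 − 1033 = 991 bp
  4510 − 2024 = 2486 bp
  5837 − 4510 = 1327 bp
  6469 − 5837 = 632 bp
  6974 − 6469 = 505 bp
  7299 − 6974 = 325 bp
  wrap: 7516 − 7299 + 1033 = 1250 bp
Sorted largest to smallest: 2486, 1327, 1250, 991, 632, 505, 325 bp.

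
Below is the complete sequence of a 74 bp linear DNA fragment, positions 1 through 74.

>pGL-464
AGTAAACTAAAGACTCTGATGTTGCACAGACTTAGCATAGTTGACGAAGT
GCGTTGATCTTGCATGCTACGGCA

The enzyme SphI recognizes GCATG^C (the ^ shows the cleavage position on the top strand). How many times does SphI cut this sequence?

1

GCATGC occurs starting at position 62.
SphI cuts at 1 site.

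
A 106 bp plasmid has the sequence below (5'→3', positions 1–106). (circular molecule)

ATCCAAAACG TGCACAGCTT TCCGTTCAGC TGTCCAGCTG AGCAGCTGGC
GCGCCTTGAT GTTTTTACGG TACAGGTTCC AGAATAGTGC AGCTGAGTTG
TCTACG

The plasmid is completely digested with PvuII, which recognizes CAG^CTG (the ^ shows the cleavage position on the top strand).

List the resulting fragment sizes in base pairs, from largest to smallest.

PvuII sites (CAGCTG) start at positions 27, 35, 43, 90.
PvuII cuts after base 3 of each site, so after positions 29, 37, 45, 92.
Circular molecule, 4 cuts → 4 fragments:
  30–37 → 8 bp
  38–45 → 8 bp
  46–92 → 47 bp
  93–106 then 1–29 → 14 + 29 = 43 bp
Sorted largest to smallest: 47, 43, 8, 8 bp.

47, 43, 8, 8 bp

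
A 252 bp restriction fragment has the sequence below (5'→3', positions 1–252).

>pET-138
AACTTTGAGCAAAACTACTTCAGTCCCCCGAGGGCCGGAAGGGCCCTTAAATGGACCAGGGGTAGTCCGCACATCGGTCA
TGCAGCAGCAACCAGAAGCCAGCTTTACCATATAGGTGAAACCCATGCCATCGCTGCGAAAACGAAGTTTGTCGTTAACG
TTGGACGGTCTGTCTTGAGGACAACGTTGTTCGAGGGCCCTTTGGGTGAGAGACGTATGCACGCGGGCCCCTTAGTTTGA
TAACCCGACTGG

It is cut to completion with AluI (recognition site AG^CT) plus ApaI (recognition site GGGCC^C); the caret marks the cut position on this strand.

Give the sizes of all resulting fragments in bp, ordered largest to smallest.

The AluI site (AGCT) starts at position 101.
AluI cuts after base 2 of each site, so after position 102.
ApaI sites (GGGCCC) start at positions 41, 195, 225.
ApaI cuts after base 5 of each site (before the last base), so after positions 45, 199, 229.
Combined cut positions: 45, 102, 199, 229.
Linear molecule, 4 cuts → 5 fragments:
  1–45 → 45 bp
  46–102 → 57 bp
  103–199 → 97 bp
  200–229 → 30 bp
  230–252 → 23 bp
Sorted largest to smallest: 97, 57, 45, 30, 23 bp.

97, 57, 45, 30, 23 bp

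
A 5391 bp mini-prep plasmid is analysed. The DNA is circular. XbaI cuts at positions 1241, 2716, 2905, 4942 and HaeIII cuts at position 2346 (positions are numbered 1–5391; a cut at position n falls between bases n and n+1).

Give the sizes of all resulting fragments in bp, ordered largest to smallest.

Combined cut positions (sorted): 1241, 2346, 2716, 2905, 4942.
Circular molecule, 5 cuts → 5 fragments:
  2346 − 1241 = 1105 bp
  2716 − 2346 = 370 bp
  2905 − 2716 = 189 bp
  4942 − 2905 = 2037 bp
  wrap: 5391 − 4942 + 1241 = 1690 bp
Sorted largest to smallest: 2037, 1690, 1105, 370, 189 bp.

2037, 1690, 1105, 370, 189 bp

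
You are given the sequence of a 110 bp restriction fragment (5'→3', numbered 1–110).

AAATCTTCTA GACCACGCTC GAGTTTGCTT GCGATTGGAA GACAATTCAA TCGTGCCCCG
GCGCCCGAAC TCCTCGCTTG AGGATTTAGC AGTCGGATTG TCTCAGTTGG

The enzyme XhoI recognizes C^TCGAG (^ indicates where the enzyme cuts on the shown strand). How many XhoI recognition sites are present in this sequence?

1

CTCGAG occurs starting at position 18.
XhoI cuts at 1 site.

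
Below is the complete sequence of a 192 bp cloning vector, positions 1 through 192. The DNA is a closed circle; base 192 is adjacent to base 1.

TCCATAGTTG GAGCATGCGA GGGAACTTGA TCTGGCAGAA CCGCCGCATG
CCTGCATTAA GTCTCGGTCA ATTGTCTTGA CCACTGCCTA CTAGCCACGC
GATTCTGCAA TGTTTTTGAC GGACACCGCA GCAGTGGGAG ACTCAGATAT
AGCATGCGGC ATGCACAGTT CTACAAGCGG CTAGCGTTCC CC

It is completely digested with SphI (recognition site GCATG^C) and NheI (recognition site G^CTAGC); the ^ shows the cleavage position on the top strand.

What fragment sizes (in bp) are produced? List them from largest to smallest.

106, 33, 29, 17, 7 bp

SphI sites (GCATGC) start at positions 13, 46, 152, 159.
SphI cuts after base 5 of each site (before the last base), so after positions 17, 50, 156, 163.
The NheI site (GCTAGC) starts at position 180.
NheI cuts after the first base of each site, so after position 180.
Combined cut positions: 17, 50, 156, 163, 180.
Circular molecule, 5 cuts → 5 fragments:
  18–50 → 33 bp
  51–156 → 106 bp
  157–163 → 7 bp
  164–180 → 17 bp
  181–192 then 1–17 → 12 + 17 = 29 bp
Sorted largest to smallest: 106, 33, 29, 17, 7 bp.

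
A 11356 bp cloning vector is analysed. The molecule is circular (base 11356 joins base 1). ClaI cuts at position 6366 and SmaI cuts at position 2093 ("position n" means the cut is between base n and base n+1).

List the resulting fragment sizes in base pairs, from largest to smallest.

7083, 4273 bp

Combined cut positions (sorted): 2093, 6366.
Circular molecule, 2 cuts → 2 fragments:
  6366 − 2093 = 4273 bp
  wrap: 11356 − 6366 + 2093 = 7083 bp
Sorted largest to smallest: 7083, 4273 bp.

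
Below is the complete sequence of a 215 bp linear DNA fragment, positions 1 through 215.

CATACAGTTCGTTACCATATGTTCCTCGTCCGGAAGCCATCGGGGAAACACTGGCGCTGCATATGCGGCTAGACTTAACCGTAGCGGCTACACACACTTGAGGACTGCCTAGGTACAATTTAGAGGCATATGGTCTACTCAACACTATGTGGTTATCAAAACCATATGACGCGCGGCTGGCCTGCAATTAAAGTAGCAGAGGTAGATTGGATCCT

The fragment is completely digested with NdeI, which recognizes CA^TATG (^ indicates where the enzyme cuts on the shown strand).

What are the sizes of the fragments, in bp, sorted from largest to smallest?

NdeI sites (CATATG) start at positions 16, 60, 127, 163.
NdeI cuts after base 2 of each site, so after positions 17, 61, 128, 164.
Linear molecule, 4 cuts → 5 fragments:
  1–17 → 17 bp
  18–61 → 44 bp
  62–128 → 67 bp
  129–164 → 36 bp
  165–215 → 51 bp
Sorted largest to smallest: 67, 51, 44, 36, 17 bp.

67, 51, 44, 36, 17 bp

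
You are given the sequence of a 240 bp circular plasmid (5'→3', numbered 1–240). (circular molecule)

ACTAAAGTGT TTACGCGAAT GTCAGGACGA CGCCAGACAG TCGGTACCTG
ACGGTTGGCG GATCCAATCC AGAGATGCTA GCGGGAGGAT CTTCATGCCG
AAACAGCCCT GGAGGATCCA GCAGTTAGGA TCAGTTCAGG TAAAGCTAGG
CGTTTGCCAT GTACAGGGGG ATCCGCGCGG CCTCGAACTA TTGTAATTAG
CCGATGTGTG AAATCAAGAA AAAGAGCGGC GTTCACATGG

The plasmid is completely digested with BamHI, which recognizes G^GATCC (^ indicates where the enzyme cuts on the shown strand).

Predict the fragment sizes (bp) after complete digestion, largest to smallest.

131, 55, 54 bp

BamHI sites (GGATCC) start at positions 60, 114, 169.
BamHI cuts after the first base of each site, so after positions 60, 114, 169.
Circular molecule, 3 cuts → 3 fragments:
  61–114 → 54 bp
  115–169 → 55 bp
  170–240 then 1–60 → 71 + 60 = 131 bp
Sorted largest to smallest: 131, 55, 54 bp.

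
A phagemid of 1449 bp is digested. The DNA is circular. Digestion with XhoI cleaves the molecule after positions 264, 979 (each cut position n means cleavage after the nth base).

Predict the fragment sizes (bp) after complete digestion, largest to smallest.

Circular molecule, 2 cuts → 2 fragments:
  979 − 264 = 715 bp
  wrap: 1449 − 979 + 264 = 734 bp
Sorted largest to smallest: 734, 715 bp.

734, 715 bp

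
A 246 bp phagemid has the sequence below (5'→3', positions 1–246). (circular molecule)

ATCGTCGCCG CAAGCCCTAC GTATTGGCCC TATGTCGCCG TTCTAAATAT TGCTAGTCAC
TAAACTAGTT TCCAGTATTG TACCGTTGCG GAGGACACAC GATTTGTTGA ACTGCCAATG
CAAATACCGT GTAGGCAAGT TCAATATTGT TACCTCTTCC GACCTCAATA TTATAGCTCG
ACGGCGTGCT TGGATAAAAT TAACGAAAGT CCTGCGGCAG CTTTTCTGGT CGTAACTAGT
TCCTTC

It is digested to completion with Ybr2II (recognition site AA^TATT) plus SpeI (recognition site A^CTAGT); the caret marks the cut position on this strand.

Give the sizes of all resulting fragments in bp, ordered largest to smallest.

Ybr2II sites (AATATT) start at positions 46, 143, 167.
Ybr2II cuts after base 2 of each site, so after positions 47, 144, 168.
SpeI sites (ACTAGT) start at positions 64, 235.
SpeI cuts after the first base of each site, so after positions 64, 235.
Combined cut positions: 47, 64, 144, 168, 235.
Circular molecule, 5 cuts → 5 fragments:
  48–64 → 17 bp
  65–144 → 80 bp
  145–168 → 24 bp
  169–235 → 67 bp
  236–246 then 1–47 → 11 + 47 = 58 bp
Sorted largest to smallest: 80, 67, 58, 24, 17 bp.

80, 67, 58, 24, 17 bp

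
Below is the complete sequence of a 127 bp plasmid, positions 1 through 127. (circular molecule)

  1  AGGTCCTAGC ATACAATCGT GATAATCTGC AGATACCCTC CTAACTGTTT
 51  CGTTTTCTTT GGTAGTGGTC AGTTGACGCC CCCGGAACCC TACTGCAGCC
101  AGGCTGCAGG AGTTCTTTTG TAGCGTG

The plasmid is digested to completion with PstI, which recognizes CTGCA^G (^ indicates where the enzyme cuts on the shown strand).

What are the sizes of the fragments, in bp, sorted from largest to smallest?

PstI sites (CTGCAG) start at positions 27, 93, 104.
PstI cuts after base 5 of each site (before the last base), so after positions 31, 97, 108.
Circular molecule, 3 cuts → 3 fragments:
  32–97 → 66 bp
  98–108 → 11 bp
  109–127 then 1–31 → 19 + 31 = 50 bp
Sorted largest to smallest: 66, 50, 11 bp.

66, 50, 11 bp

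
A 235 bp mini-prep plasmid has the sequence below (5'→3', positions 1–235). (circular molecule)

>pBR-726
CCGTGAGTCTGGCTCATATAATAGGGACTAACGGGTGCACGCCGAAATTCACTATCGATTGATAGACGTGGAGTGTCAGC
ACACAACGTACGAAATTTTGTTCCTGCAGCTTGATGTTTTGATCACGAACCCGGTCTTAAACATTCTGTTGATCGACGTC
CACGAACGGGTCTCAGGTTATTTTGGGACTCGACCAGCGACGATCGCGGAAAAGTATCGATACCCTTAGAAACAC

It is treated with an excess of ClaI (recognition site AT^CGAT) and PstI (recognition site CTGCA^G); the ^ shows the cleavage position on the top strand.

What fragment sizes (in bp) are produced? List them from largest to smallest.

109, 73, 53 bp

ClaI sites (ATCGAT) start at positions 54, 216.
ClaI cuts after base 2 of each site, so after positions 55, 217.
The PstI site (CTGCAG) starts at position 104.
PstI cuts after base 5 of each site (before the last base), so after position 108.
Combined cut positions: 55, 108, 217.
Circular molecule, 3 cuts → 3 fragments:
  56–108 → 53 bp
  109–217 → 109 bp
  218–235 then 1–55 → 18 + 55 = 73 bp
Sorted largest to smallest: 109, 73, 53 bp.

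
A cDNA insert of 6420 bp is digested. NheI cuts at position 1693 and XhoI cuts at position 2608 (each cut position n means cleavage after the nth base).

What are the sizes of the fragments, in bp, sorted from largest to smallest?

Combined cut positions (sorted): 1693, 2608.
Linear molecule, 2 cuts → 3 fragments:
  1693 − 0 = 1693 bp
  2608 − 1693 = 915 bp
  6420 − 2608 = 3812 bp
Sorted largest to smallest: 3812, 1693, 915 bp.

3812, 1693, 915 bp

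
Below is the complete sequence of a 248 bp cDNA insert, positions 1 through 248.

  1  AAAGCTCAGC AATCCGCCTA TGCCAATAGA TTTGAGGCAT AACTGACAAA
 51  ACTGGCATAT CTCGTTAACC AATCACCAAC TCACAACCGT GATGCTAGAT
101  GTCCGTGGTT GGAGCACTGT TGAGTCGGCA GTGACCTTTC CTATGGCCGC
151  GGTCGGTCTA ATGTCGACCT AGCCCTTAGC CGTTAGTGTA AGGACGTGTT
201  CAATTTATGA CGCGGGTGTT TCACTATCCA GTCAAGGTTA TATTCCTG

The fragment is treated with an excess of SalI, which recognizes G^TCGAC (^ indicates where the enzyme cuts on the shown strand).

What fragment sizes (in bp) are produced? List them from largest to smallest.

163, 85 bp

The SalI site (GTCGAC) starts at position 163.
SalI cuts after the first base of each site, so after position 163.
Linear molecule, 1 cut → 2 fragments:
  1–163 → 163 bp
  164–248 → 85 bp
Sorted largest to smallest: 163, 85 bp.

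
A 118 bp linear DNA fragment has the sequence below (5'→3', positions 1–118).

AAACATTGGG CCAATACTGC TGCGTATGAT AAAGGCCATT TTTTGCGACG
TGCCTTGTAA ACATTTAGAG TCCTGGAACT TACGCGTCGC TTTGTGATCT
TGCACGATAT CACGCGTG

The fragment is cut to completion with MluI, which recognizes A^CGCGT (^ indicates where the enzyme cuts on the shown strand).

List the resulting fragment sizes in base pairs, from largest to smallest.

MluI sites (ACGCGT) start at positions 82, 112.
MluI cuts after the first base of each site, so after positions 82, 112.
Linear molecule, 2 cuts → 3 fragments:
  1–82 → 82 bp
  83–112 → 30 bp
  113–118 → 6 bp
Sorted largest to smallest: 82, 30, 6 bp.

82, 30, 6 bp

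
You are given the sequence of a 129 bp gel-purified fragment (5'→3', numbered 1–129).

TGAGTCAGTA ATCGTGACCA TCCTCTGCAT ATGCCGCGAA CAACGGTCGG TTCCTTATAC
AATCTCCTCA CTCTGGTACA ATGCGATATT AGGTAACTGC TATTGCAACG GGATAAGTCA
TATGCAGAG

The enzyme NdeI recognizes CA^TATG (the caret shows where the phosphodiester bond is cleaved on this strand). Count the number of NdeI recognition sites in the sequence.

CATATG occurs starting at positions 28, 119.
NdeI cuts at 2 sites.

2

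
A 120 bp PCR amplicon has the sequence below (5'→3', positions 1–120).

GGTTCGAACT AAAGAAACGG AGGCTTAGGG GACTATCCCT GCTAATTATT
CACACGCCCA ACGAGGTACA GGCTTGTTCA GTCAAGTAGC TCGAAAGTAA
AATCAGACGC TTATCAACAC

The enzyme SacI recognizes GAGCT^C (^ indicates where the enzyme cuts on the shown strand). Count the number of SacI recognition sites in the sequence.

No occurrence of GAGCTC is present in the sequence.
SacI does not cut: 0 sites.

0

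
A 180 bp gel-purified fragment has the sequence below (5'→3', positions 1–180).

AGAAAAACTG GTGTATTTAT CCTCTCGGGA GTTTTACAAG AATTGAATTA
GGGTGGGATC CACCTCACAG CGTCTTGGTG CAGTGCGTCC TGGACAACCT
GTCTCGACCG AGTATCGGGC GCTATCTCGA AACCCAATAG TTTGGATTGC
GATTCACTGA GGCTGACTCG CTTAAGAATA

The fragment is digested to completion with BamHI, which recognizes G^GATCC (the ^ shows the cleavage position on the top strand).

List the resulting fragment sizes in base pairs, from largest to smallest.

The BamHI site (GGATCC) starts at position 56.
BamHI cuts after the first base of each site, so after position 56.
Linear molecule, 1 cut → 2 fragments:
  1–56 → 56 bp
  57–180 → 124 bp
Sorted largest to smallest: 124, 56 bp.

124, 56 bp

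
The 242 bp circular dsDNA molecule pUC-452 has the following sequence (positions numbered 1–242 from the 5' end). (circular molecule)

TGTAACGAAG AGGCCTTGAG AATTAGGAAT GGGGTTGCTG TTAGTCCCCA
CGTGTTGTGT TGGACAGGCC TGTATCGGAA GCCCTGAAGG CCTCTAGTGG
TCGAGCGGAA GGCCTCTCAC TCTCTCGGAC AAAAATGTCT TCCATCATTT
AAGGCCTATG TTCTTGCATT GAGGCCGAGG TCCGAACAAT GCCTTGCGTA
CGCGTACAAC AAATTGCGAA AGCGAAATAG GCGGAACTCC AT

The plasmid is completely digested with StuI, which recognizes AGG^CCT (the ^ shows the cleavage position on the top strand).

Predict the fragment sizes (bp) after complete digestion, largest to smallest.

StuI sites (AGGCCT) start at positions 11, 66, 88, 110, 152.
StuI cuts after base 3 of each site, so after positions 13, 68, 90, 112, 154.
Circular molecule, 5 cuts → 5 fragments:
  14–68 → 55 bp
  69–90 → 22 bp
  91–112 → 22 bp
  113–154 → 42 bp
  155–242 then 1–13 → 88 + 13 = 101 bp
Sorted largest to smallest: 101, 55, 42, 22, 22 bp.

101, 55, 42, 22, 22 bp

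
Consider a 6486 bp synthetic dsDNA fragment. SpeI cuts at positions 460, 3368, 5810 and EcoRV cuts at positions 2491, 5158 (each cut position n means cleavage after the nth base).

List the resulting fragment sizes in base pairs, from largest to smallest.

2031, 1790, 877, 676, 652, 460 bp

Combined cut positions (sorted): 460, 2491, 3368, 5158, 5810.
Linear molecule, 5 cuts → 6 fragments:
  460 − 0 = 460 bp
  2491 − 460 = 2031 bp
  3368 − 2491 = 877 bp
  5158 − 3368 = 1790 bp
  5810 − 5158 = 652 bp
  6486 − 5810 = 676 bp
Sorted largest to smallest: 2031, 1790, 877, 676, 652, 460 bp.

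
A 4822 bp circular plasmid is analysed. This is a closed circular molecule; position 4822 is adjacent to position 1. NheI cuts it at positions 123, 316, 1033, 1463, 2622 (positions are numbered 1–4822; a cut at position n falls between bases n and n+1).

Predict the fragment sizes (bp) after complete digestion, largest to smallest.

2323, 1159, 717, 430, 193 bp

Circular molecule, 5 cuts → 5 fragments:
  316 − 123 = 193 bp
  1033 − 316 = 717 bp
  1463 − 1033 = 430 bp
  2622 − 1463 = 1159 bp
  wrap: 4822 − 2622 + 123 = 2323 bp
Sorted largest to smallest: 2323, 1159, 717, 430, 193 bp.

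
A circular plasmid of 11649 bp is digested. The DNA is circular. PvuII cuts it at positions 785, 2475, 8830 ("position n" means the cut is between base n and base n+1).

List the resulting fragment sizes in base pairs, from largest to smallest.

Circular molecule, 3 cuts → 3 fragments:
  2475 − 785 = 1690 bp
  8830 − 2475 = 6355 bp
  wrap: 11649 − 8830 + 785 = 3604 bp
Sorted largest to smallest: 6355, 3604, 1690 bp.

6355, 3604, 1690 bp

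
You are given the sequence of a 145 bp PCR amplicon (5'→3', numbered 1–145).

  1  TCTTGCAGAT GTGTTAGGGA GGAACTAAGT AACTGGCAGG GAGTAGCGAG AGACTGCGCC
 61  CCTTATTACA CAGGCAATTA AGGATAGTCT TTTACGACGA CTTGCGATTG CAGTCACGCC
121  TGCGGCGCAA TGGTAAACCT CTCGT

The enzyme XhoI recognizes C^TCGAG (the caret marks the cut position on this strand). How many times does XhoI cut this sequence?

No occurrence of CTCGAG is present in the sequence.
XhoI does not cut: 0 sites.

0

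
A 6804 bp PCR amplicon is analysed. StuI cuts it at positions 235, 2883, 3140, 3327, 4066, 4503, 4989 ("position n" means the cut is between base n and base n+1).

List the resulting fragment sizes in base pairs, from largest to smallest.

Linear molecule, 7 cuts → 8 fragments:
  235 − 0 = 235 bp
  2883 − 235 = 2648 bp
  3140 − 2883 = 257 bp
  3327 − 3140 = 187 bp
  4066 − 3327 = 739 bp
  4503 − 4066 = 437 bp
  4989 − 4503 = 486 bp
  6804 − 4989 = 1815 bp
Sorted largest to smallest: 2648, 1815, 739, 486, 437, 257, 235, 187 bp.

2648, 1815, 739, 486, 437, 257, 235, 187 bp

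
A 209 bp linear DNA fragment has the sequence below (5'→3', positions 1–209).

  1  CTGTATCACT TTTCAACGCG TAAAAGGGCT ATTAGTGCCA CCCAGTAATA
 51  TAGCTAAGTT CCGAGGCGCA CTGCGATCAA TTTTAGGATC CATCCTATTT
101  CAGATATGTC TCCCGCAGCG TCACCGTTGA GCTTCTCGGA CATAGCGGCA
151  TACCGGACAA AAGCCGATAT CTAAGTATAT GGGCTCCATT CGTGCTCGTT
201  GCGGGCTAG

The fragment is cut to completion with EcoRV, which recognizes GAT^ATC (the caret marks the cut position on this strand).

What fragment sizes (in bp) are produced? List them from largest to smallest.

168, 41 bp

The EcoRV site (GATATC) starts at position 166.
EcoRV cuts after base 3 of each site, so after position 168.
Linear molecule, 1 cut → 2 fragments:
  1–168 → 168 bp
  169–209 → 41 bp
Sorted largest to smallest: 168, 41 bp.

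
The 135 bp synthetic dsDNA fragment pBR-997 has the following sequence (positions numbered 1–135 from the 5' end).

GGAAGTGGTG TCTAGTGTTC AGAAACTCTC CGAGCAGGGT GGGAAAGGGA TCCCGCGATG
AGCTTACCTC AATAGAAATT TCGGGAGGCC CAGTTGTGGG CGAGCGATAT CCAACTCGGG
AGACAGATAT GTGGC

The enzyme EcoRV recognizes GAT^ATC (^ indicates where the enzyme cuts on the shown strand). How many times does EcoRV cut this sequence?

GATATC occurs starting at position 106.
EcoRV cuts at 1 site.

1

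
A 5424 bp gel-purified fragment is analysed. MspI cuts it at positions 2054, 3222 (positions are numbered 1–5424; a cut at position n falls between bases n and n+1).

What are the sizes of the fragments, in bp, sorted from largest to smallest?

Linear molecule, 2 cuts → 3 fragments:
  2054 − 0 = 2054 bp
  3222 − 2054 = 1168 bp
  5424 − 3222 = 2202 bp
Sorted largest to smallest: 2202, 2054, 1168 bp.

2202, 2054, 1168 bp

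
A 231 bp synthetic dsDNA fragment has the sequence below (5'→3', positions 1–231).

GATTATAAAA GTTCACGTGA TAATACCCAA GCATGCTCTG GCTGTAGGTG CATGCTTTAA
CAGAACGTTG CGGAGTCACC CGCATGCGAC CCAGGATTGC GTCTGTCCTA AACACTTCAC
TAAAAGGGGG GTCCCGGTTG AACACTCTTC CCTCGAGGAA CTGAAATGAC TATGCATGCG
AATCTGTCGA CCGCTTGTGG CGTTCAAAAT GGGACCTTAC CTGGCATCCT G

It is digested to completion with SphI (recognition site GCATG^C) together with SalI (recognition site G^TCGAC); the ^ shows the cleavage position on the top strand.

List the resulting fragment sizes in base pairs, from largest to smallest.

SphI sites (GCATGC) start at positions 31, 50, 82, 174.
SphI cuts after base 5 of each site (before the last base), so after positions 35, 54, 86, 178.
The SalI site (GTCGAC) starts at position 186.
SalI cuts after the first base of each site, so after position 186.
Combined cut positions: 35, 54, 86, 178, 186.
Linear molecule, 5 cuts → 6 fragments:
  1–35 → 35 bp
  36–54 → 19 bp
  55–86 → 32 bp
  87–178 → 92 bp
  179–186 → 8 bp
  187–231 → 45 bp
Sorted largest to smallest: 92, 45, 35, 32, 19, 8 bp.

92, 45, 35, 32, 19, 8 bp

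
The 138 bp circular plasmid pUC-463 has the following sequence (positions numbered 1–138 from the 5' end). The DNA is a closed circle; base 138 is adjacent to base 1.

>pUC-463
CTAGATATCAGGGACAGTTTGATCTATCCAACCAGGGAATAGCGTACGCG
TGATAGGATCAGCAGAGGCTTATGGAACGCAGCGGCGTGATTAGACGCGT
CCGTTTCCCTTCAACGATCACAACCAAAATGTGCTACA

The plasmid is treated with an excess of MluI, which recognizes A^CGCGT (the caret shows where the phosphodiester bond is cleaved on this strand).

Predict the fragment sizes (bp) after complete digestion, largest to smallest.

89, 49 bp

MluI sites (ACGCGT) start at positions 46, 95.
MluI cuts after the first base of each site, so after positions 46, 95.
Circular molecule, 2 cuts → 2 fragments:
  47–95 → 49 bp
  96–138 then 1–46 → 43 + 46 = 89 bp
Sorted largest to smallest: 89, 49 bp.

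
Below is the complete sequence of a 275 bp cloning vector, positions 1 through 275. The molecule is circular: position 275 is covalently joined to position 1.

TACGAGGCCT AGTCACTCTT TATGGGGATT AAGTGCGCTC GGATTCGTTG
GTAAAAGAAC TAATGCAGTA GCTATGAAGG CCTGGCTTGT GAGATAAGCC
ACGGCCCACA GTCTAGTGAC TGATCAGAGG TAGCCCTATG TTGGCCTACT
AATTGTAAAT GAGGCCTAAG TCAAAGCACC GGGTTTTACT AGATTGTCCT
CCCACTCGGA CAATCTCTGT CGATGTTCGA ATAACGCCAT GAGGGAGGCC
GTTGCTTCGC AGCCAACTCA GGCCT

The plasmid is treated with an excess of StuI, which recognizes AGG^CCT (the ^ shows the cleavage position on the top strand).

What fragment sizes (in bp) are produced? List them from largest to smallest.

StuI sites (AGGCCT) start at positions 5, 78, 162, 270.
StuI cuts after base 3 of each site, so after positions 7, 80, 164, 272.
Circular molecule, 4 cuts → 4 fragments:
  8–80 → 73 bp
  81–164 → 84 bp
  165–272 → 108 bp
  273–275 then 1–7 → 3 + 7 = 10 bp
Sorted largest to smallest: 108, 84, 73, 10 bp.

108, 84, 73, 10 bp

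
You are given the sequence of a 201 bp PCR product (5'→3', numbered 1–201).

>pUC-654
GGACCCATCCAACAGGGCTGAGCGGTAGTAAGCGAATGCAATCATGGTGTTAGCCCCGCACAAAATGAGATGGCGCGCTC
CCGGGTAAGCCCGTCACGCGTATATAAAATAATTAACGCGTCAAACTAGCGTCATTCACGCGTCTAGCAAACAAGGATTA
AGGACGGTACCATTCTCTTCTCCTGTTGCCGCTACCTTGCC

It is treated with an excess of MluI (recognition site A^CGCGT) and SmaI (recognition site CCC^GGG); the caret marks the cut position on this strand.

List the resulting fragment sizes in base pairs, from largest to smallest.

82, 63, 22, 20, 14 bp

MluI sites (ACGCGT) start at positions 96, 116, 138.
MluI cuts after the first base of each site, so after positions 96, 116, 138.
The SmaI site (CCCGGG) starts at position 80.
SmaI cuts after base 3 of each site, so after position 82.
Combined cut positions: 82, 96, 116, 138.
Linear molecule, 4 cuts → 5 fragments:
  1–82 → 82 bp
  83–96 → 14 bp
  97–116 → 20 bp
  117–138 → 22 bp
  139–201 → 63 bp
Sorted largest to smallest: 82, 63, 22, 20, 14 bp.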